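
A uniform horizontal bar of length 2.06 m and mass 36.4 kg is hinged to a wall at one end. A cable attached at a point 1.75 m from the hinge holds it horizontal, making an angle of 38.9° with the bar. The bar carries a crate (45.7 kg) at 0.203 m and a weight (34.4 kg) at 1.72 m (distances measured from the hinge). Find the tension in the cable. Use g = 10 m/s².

T ≈ 964 N

About the hinge:
Beam weight: 36.4 × 10 = 364 N down at 1.03 m → arm 1.03 m, τ = 364 × 1.03 = 374.9 N·m clockwise.
Crate: 45.7 × 10 = 457 N down at 0.203 m → arm 0.203 m, τ = 457 × 0.203 = 92.77 N·m clockwise.
Weight: 34.4 × 10 = 344 N down at 1.72 m → arm 1.72 m, τ = 344 × 1.72 = 591.7 N·m clockwise.
Total clockwise load moment = 1059 N·m.
The cable tension T acts at 1.75 m; only its component perpendicular to the bar, T sinθ, produces torque. sin 38.9° = 0.628.
Setting net torque to zero: T × 1.75 × 0.628 = 1059 → T = 1059 / 1.099 = 964 N.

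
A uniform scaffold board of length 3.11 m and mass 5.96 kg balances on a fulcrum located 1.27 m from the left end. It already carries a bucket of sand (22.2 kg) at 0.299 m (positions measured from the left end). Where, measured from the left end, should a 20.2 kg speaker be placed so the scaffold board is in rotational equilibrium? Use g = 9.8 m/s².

Sum moments about the fulcrum (at 1.27 m from the left end) (the support reaction has zero arm there).
Beam weight: 5.96 × 9.8 = 58.41 N down at 1.555 m → arm 0.285 m, τ = 58.41 × 0.285 = 16.65 N·m clockwise.
Bucket of sand: 22.2 × 9.8 = 217.6 N down at 0.299 m → arm 0.971 m, τ = 217.6 × 0.971 = 211.3 N·m counterclockwise.
Net moment of existing loads = 194.7 N·m counterclockwise.
The speaker weighs 20.2 × 9.8 = 198 N and must supply an equal clockwise moment, so its lever arm about the fulcrum is 194.7 / 198 = 0.983 m.
That puts it at 1.27 + 0.983 = 2.25 m from the left end.

x ≈ 2.25 m from the left end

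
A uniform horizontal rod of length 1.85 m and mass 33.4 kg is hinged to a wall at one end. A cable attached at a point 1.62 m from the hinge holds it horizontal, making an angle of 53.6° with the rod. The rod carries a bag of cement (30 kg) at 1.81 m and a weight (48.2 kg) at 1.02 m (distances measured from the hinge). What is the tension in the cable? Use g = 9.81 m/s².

T ≈ 1010 N

Choose the hinge as the axis so the unknown hinge reaction has zero arm there.
Beam weight: 33.4 × 9.81 = 327.7 N down at 0.925 m → arm 0.925 m, τ = 327.7 × 0.925 = 303.1 N·m clockwise.
Bag of cement: 30 × 9.81 = 294.3 N down at 1.81 m → arm 1.81 m, τ = 294.3 × 1.81 = 532.7 N·m clockwise.
Weight: 48.2 × 9.81 = 472.8 N down at 1.02 m → arm 1.02 m, τ = 472.8 × 1.02 = 482.3 N·m clockwise.
Total clockwise load moment = 1318 N·m.
The cable tension T acts at 1.62 m; only its component perpendicular to the rod, T sinθ, produces torque. sin 53.6° = 0.8049.
Setting net torque to zero: T × 1.62 × 0.8049 = 1318 → T = 1318 / 1.304 = 1010 N.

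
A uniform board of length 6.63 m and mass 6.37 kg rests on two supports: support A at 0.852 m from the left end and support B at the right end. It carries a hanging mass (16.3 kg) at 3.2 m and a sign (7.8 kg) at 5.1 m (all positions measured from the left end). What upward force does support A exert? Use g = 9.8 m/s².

R_A ≈ 151 N

Take moments about support B.
Beam weight: 6.37 × 9.8 = 62.43 N down at 3.315 m → arm 3.315 m, τ = 62.43 × 3.315 = 207 N·m counterclockwise.
Hanging mass: 16.3 × 9.8 = 159.7 N down at 3.2 m → arm 3.43 m, τ = 159.7 × 3.43 = 547.8 N·m counterclockwise.
Sign: 7.8 × 9.8 = 76.44 N down at 5.1 m → arm 1.53 m, τ = 76.44 × 1.53 = 117 N·m counterclockwise.
Net load moment about support B = 871.8 N·m counterclockwise.
Reaction R at support A is upward at 0.852 m, arm 5.778 m → moment R × 5.778 clockwise.
Balancing moments: R × 5.778 = 871.8, giving R = 151 N.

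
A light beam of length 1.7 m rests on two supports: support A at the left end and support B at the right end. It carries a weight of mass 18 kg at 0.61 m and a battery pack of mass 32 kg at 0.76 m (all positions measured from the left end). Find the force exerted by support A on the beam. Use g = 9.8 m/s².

Sum moments about support B (its reaction then has zero moment arm).
Weight: 18 × 9.8 = 176.4 N down at 0.61 m → arm 1.09 m, τ = 176.4 × 1.09 = 192.3 N·m counterclockwise.
Battery pack: 32 × 9.8 = 313.6 N down at 0.76 m → arm 0.94 m, τ = 313.6 × 0.94 = 294.8 N·m counterclockwise.
Net load moment about support B = 487.1 N·m counterclockwise.
Reaction R at support A is upward at 0 m, arm 1.7 m → moment R × 1.7 clockwise.
Balancing moments: R × 1.7 = 487.1, giving R = 287 N.

R_A ≈ 287 N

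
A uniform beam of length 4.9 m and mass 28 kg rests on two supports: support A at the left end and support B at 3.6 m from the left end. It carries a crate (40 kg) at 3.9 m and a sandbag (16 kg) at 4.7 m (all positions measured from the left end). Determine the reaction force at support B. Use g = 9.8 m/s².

Choose support A as the axis so its reaction then has zero moment arm.
Beam weight: 28 × 9.8 = 274.4 N down at 2.45 m → arm 2.45 m, τ = 274.4 × 2.45 = 672.3 N·m clockwise.
Crate: 40 × 9.8 = 392 N down at 3.9 m → arm 3.9 m, τ = 392 × 3.9 = 1529 N·m clockwise.
Sandbag: 16 × 9.8 = 156.8 N down at 4.7 m → arm 4.7 m, τ = 156.8 × 4.7 = 737 N·m clockwise.
Net load moment about support A = 2938 N·m clockwise.
Reaction R at support B is upward at 3.6 m, arm 3.6 m → moment R × 3.6 counterclockwise.
Setting net torque to zero: R × 3.6 = 2938 → R = 816 N.

R_B ≈ 816 N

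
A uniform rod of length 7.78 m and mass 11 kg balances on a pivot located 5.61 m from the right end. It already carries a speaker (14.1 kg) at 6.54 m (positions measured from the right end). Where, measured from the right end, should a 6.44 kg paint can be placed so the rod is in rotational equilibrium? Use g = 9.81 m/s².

x ≈ 6.51 m from the right end

Taking torques about the pivot (at 5.61 m from the right end):
Beam weight: 11 × 9.81 = 107.9 N down at 3.89 m → arm 1.72 m, τ = 107.9 × 1.72 = 185.6 N·m clockwise.
Speaker: 14.1 × 9.81 = 138.3 N down at 6.54 m → arm 0.93 m, τ = 138.3 × 0.93 = 128.6 N·m counterclockwise.
Net moment of existing loads = 57 N·m clockwise.
The paint can weighs 6.44 × 9.81 = 63.18 N and must supply an equal counterclockwise moment, so its lever arm about the pivot is 57 / 63.18 = 0.902 m.
That puts it at 5.61 + 0.902 = 6.51 m from the right end.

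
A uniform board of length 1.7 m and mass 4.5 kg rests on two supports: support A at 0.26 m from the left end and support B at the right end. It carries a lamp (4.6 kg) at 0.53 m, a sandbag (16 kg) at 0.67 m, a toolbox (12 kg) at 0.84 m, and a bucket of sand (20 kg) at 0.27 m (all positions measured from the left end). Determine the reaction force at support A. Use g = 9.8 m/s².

R_A ≈ 440 N

Take moments about support B.
Beam weight: 4.5 × 9.8 = 44.1 N down at 0.85 m → arm 0.85 m, τ = 44.1 × 0.85 = 37.48 N·m counterclockwise.
Lamp: 4.6 × 9.8 = 45.08 N down at 0.53 m → arm 1.17 m, τ = 45.08 × 1.17 = 52.74 N·m counterclockwise.
Sandbag: 16 × 9.8 = 156.8 N down at 0.67 m → arm 1.03 m, τ = 156.8 × 1.03 = 161.5 N·m counterclockwise.
Toolbox: 12 × 9.8 = 117.6 N down at 0.84 m → arm 0.86 m, τ = 117.6 × 0.86 = 101.1 N·m counterclockwise.
Bucket of sand: 20 × 9.8 = 196 N down at 0.27 m → arm 1.43 m, τ = 196 × 1.43 = 280.3 N·m counterclockwise.
Net load moment about support B = 633.1 N·m counterclockwise.
Reaction R at support A is upward at 0.26 m, arm 1.44 m → moment R × 1.44 clockwise.
Setting net torque to zero: R × 1.44 = 633.1 → R = 440 N.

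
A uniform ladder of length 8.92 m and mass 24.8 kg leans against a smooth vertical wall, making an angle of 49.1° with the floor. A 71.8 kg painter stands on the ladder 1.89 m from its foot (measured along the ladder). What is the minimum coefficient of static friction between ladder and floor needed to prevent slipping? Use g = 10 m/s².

Taking torques about the foot of the ladder:
Ladder weight 24.8×10 = 248 N acts at 4.46 m along the ladder; its horizontal arm is 4.46·cos49.1° = 2.92 m → τ = 724.2 N·m clockwise.
Painter: 71.8×10 = 718 N at 1.89 m → arm 1.237 m → τ = 888.2 N·m clockwise.
Wall normal N acts horizontally at the top; its moment arm is the height L sinθ = 8.92·sin49.1° = 6.742 m, counterclockwise.
Στ = 0 ⇒ N × 6.742 = 1612 ⇒ N = 239.1 N.
ΣFx = 0 ⇒ f = N_wall = 239.1 N. ΣFy = 0 ⇒ N_floor = 966 N.
μ_min = f / N_floor = 239.1 / 966 = 0.248.

μ_min ≈ 0.248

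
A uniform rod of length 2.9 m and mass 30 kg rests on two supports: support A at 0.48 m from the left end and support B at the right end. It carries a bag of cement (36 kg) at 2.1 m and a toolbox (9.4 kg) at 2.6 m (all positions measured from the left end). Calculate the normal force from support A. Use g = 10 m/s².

R_A ≈ 310 N

Choose support B as the axis so its reaction then has zero moment arm.
Beam weight: 30 × 10 = 300 N down at 1.45 m → arm 1.45 m, τ = 300 × 1.45 = 435 N·m counterclockwise.
Bag of cement: 36 × 10 = 360 N down at 2.1 m → arm 0.8 m, τ = 360 × 0.8 = 288 N·m counterclockwise.
Toolbox: 9.4 × 10 = 94 N down at 2.6 m → arm 0.3 m, τ = 94 × 0.3 = 28.2 N·m counterclockwise.
Net load moment about support B = 751.2 N·m counterclockwise.
Reaction R at support A is upward at 0.48 m, arm 2.42 m → moment R × 2.42 clockwise.
Balancing moments: R × 2.42 = 751.2, giving R = 310 N.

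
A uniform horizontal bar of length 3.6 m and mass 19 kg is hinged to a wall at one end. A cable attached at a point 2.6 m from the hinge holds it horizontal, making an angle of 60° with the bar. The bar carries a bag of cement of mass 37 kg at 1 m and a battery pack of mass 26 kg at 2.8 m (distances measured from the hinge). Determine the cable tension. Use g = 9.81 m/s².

T ≈ 627 N

Taking torques about the hinge:
Beam weight: 19 × 9.81 = 186.4 N down at 1.8 m → arm 1.8 m, τ = 186.4 × 1.8 = 335.5 N·m clockwise.
Bag of cement: 37 × 9.81 = 363 N down at 1 m → arm 1 m, τ = 363 × 1 = 363 N·m clockwise.
Battery pack: 26 × 9.81 = 255.1 N down at 2.8 m → arm 2.8 m, τ = 255.1 × 2.8 = 714.3 N·m clockwise.
Total clockwise load moment = 1413 N·m.
The cable tension T acts at 2.6 m; only its component perpendicular to the bar, T sinθ, produces torque. sin 60° = 0.866.
Setting net torque to zero: T × 2.6 × 0.866 = 1413 → T = 1413 / 2.252 = 627 N.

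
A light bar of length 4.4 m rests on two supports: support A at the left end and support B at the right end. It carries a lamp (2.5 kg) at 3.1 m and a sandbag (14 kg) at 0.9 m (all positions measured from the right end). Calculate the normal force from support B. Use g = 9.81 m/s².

About support A:
Lamp: 2.5 × 9.81 = 24.53 N down at 3.1 m → arm 1.3 m, τ = 24.53 × 1.3 = 31.89 N·m clockwise.
Sandbag: 14 × 9.81 = 137.3 N down at 0.9 m → arm 3.5 m, τ = 137.3 × 3.5 = 480.6 N·m clockwise.
Net load moment about support A = 512.5 N·m clockwise.
Reaction R at support B is upward at 0 m, arm 4.4 m → moment R × 4.4 counterclockwise.
Setting net torque to zero: R × 4.4 = 512.5 → R = 116 N.

R_B ≈ 116 N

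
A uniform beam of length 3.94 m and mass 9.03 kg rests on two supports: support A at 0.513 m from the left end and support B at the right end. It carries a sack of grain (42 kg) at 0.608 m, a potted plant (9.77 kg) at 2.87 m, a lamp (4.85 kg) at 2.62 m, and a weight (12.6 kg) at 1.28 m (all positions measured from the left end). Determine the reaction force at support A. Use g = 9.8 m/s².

R_A ≈ 595 N

Take moments about support B.
Beam weight: 9.03 × 9.8 = 88.49 N down at 1.97 m → arm 1.97 m, τ = 88.49 × 1.97 = 174.3 N·m counterclockwise.
Sack of grain: 42 × 9.8 = 411.6 N down at 0.608 m → arm 3.332 m, τ = 411.6 × 3.332 = 1371 N·m counterclockwise.
Potted plant: 9.77 × 9.8 = 95.75 N down at 2.87 m → arm 1.07 m, τ = 95.75 × 1.07 = 102.5 N·m counterclockwise.
Lamp: 4.85 × 9.8 = 47.53 N down at 2.62 m → arm 1.32 m, τ = 47.53 × 1.32 = 62.74 N·m counterclockwise.
Weight: 12.6 × 9.8 = 123.5 N down at 1.28 m → arm 2.66 m, τ = 123.5 × 2.66 = 328.5 N·m counterclockwise.
Net load moment about support B = 2039 N·m counterclockwise.
Reaction R at support A is upward at 0.513 m, arm 3.427 m → moment R × 3.427 clockwise.
Στ = 0 ⇒ R × 3.427 = 2039 ⇒ R = 595 N.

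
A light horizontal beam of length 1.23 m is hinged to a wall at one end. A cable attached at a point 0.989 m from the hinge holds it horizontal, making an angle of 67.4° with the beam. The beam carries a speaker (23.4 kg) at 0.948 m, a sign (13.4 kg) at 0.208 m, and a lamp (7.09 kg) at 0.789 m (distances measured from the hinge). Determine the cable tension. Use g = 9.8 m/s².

T ≈ 328 N

Take moments about the hinge.
Speaker: 23.4 × 9.8 = 229.3 N down at 0.948 m → arm 0.948 m, τ = 229.3 × 0.948 = 217.4 N·m clockwise.
Sign: 13.4 × 9.8 = 131.3 N down at 0.208 m → arm 0.208 m, τ = 131.3 × 0.208 = 27.31 N·m clockwise.
Lamp: 7.09 × 9.8 = 69.48 N down at 0.789 m → arm 0.789 m, τ = 69.48 × 0.789 = 54.82 N·m clockwise.
Total clockwise load moment = 299.5 N·m.
The cable tension T acts at 0.989 m; only its component perpendicular to the beam, T sinθ, produces torque. sin 67.4° = 0.9232.
Στ = 0 ⇒ T × 0.989 × 0.9232 = 299.5 ⇒ T = 299.5 / 0.913 = 328 N.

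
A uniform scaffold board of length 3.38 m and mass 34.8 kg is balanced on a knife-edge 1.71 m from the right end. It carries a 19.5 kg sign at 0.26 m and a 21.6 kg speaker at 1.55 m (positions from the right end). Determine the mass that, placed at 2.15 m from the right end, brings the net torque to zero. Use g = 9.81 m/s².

m ≈ 73.7 kg

Choose the knife-edge (at 1.71 m from the right end) as the axis so the support reaction has zero arm there.
Beam weight: 34.8 × 9.81 = 341.4 N down at 1.69 m → arm 0.02 m, τ = 341.4 × 0.02 = 6.828 N·m clockwise.
Sign: 19.5 × 9.81 = 191.3 N down at 0.26 m → arm 1.45 m, τ = 191.3 × 1.45 = 277.4 N·m clockwise.
Speaker: 21.6 × 9.81 = 211.9 N down at 1.55 m → arm 0.16 m, τ = 211.9 × 0.16 = 33.9 N·m clockwise.
Net moment of known loads = 318.1 N·m clockwise.
An unknown mass m at 2.15 m has arm 0.44 m; its moment is m·g·0.44 counterclockwise.
Setting net torque to zero: m × 9.81 × 0.44 = 318.1 → m = 318.1 / (9.81 × 0.44) = 73.7 kg.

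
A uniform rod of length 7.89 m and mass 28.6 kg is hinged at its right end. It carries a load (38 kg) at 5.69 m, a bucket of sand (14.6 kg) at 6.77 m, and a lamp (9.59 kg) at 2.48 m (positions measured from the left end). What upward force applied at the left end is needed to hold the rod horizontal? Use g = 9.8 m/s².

F ≈ 329 N

Taking torques about the right end:
Beam weight: 28.6 × 9.8 = 280.3 N down at 3.945 m → arm 3.945 m, τ = 280.3 × 3.945 = 1106 N·m counterclockwise.
Load: 38 × 9.8 = 372.4 N down at 5.69 m → arm 2.2 m, τ = 372.4 × 2.2 = 819.3 N·m counterclockwise.
Bucket of sand: 14.6 × 9.8 = 143.1 N down at 6.77 m → arm 1.12 m, τ = 143.1 × 1.12 = 160.3 N·m counterclockwise.
Lamp: 9.59 × 9.8 = 93.98 N down at 2.48 m → arm 5.41 m, τ = 93.98 × 5.41 = 508.4 N·m counterclockwise.
Net moment of the loads = 2594 N·m counterclockwise.
The upward force F acts at the left end, arm 7.89 m, giving F × 7.89 clockwise.
Setting net torque to zero: F × 7.89 = 2594 → F = 2594 / 7.89 = 329 N.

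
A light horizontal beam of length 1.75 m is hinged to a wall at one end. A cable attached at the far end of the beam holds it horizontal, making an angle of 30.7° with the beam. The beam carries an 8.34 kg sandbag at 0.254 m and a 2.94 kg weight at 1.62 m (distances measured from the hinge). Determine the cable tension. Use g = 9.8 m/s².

Choose the hinge as the axis so the unknown hinge reaction has zero arm there.
Sandbag: 8.34 × 9.8 = 81.73 N down at 0.254 m → arm 0.254 m, τ = 81.73 × 0.254 = 20.76 N·m clockwise.
Weight: 2.94 × 9.8 = 28.81 N down at 1.62 m → arm 1.62 m, τ = 28.81 × 1.62 = 46.67 N·m clockwise.
Total clockwise load moment = 67.43 N·m.
The cable tension T acts at 1.75 m; only its component perpendicular to the beam, T sinθ, produces torque. sin 30.7° = 0.5105.
For rotational equilibrium, T × 1.75 × 0.5105 = 67.43, so T = 67.43 / 0.8934 = 75.5 N.

T ≈ 75.5 N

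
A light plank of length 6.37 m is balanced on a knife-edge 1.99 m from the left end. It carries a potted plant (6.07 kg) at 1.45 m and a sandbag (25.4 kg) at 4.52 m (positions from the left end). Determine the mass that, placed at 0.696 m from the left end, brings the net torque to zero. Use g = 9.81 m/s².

Taking torques about the knife-edge (at 1.99 m from the left end):
Potted plant: 6.07 × 9.81 = 59.55 N down at 1.45 m → arm 0.54 m, τ = 59.55 × 0.54 = 32.16 N·m counterclockwise.
Sandbag: 25.4 × 9.81 = 249.2 N down at 4.52 m → arm 2.53 m, τ = 249.2 × 2.53 = 630.5 N·m clockwise.
Net moment of known loads = 598.3 N·m clockwise.
An unknown mass m at 0.696 m has arm 1.294 m; its moment is m·g·1.294 counterclockwise.
Balancing moments: m × 9.81 × 1.294 = 598.3, giving m = 598.3 / (9.81 × 1.294) = 47.1 kg.

m ≈ 47.1 kg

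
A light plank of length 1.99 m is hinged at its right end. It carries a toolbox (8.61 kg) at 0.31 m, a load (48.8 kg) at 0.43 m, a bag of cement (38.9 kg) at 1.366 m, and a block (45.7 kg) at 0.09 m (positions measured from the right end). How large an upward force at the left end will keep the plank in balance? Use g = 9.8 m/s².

F ≈ 398 N

Choose the right end as the axis so the unknown pivot reaction has zero arm there.
Toolbox: 8.61 × 9.8 = 84.38 N down at 0.31 m → arm 0.31 m, τ = 84.38 × 0.31 = 26.16 N·m counterclockwise.
Load: 48.8 × 9.8 = 478.2 N down at 0.43 m → arm 0.43 m, τ = 478.2 × 0.43 = 205.6 N·m counterclockwise.
Bag of cement: 38.9 × 9.8 = 381.2 N down at 1.366 m → arm 1.366 m, τ = 381.2 × 1.366 = 520.7 N·m counterclockwise.
Block: 45.7 × 9.8 = 447.9 N down at 0.09 m → arm 0.09 m, τ = 447.9 × 0.09 = 40.31 N·m counterclockwise.
Net moment of the loads = 792.8 N·m counterclockwise.
The upward force F acts at the left end, arm 1.99 m, giving F × 1.99 clockwise.
Balancing moments: F × 1.99 = 792.8, giving F = 792.8 / 1.99 = 398 N.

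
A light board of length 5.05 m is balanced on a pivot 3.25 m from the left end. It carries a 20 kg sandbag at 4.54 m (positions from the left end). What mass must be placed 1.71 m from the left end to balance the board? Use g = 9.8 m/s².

About the pivot (at 3.25 m from the left end):
Sandbag: 20 × 9.8 = 196 N down at 4.54 m → arm 1.29 m, τ = 196 × 1.29 = 252.8 N·m clockwise.
Net moment of known loads = 252.8 N·m clockwise.
An unknown mass m at 1.71 m has arm 1.54 m; its moment is m·g·1.54 counterclockwise.
Balancing moments: m × 9.8 × 1.54 = 252.8, giving m = 252.8 / (9.8 × 1.54) = 16.8 kg.

m ≈ 16.8 kg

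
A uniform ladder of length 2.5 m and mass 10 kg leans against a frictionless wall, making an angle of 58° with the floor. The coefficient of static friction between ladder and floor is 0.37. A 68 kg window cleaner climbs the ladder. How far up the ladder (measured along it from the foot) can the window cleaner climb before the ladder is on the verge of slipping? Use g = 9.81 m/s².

Sum moments about the foot of the ladder (the floor normal and friction both act there and drop out).
Ladder weight 10×9.81 = 98.1 N acts at 1.25 m along the ladder; its horizontal arm is 1.25·cos58° = 0.6624 m → τ = 64.98 N·m clockwise.
Window cleaner weight 68×9.81 = 667.1 N at distance d → arm d·cos58° → τ = 667.1·d·0.5299 clockwise.
Wall normal N at the top has arm L sinθ = 2.12 m counterclockwise, so Στ = 0 gives N·2.12 = 64.98 + 353.5·d.
ΣFy = 0 ⇒ N_floor = 765.2 N, so the maximum friction is μ_s·N_floor = 0.37×765.2 = 283.1 N. ΣFx = 0 ⇒ N_wall = f, so at the slipping point N = 283.1 N.
Substituting: 283.1×2.12 = 64.98 + 353.5·d ⇒ d = (600.2 − 64.98) / 353.5 = 1.51 m.

d ≈ 1.51 m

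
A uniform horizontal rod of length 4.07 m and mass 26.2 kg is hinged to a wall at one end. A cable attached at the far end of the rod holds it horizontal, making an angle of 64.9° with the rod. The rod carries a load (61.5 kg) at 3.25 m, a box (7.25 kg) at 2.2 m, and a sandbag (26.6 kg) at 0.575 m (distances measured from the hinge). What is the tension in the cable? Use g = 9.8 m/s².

T ≈ 756 N

About the hinge:
Beam weight: 26.2 × 9.8 = 256.8 N down at 2.035 m → arm 2.035 m, τ = 256.8 × 2.035 = 522.6 N·m clockwise.
Load: 61.5 × 9.8 = 602.7 N down at 3.25 m → arm 3.25 m, τ = 602.7 × 3.25 = 1959 N·m clockwise.
Box: 7.25 × 9.8 = 71.05 N down at 2.2 m → arm 2.2 m, τ = 71.05 × 2.2 = 156.3 N·m clockwise.
Sandbag: 26.6 × 9.8 = 260.7 N down at 0.575 m → arm 0.575 m, τ = 260.7 × 0.575 = 149.9 N·m clockwise.
Total clockwise load moment = 2788 N·m.
The cable tension T acts at 4.07 m; only its component perpendicular to the rod, T sinθ, produces torque. sin 64.9° = 0.9056.
Setting net torque to zero: T × 4.07 × 0.9056 = 2788 → T = 2788 / 3.686 = 756 N.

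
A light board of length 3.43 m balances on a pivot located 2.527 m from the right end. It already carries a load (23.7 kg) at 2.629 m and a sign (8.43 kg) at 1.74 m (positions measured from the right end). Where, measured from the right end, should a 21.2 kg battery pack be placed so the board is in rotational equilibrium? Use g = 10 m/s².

x ≈ 2.73 m from the right end

About the pivot (at 2.527 m from the right end):
Load: 23.7 × 10 = 237 N down at 2.629 m → arm 0.102 m, τ = 237 × 0.102 = 24.17 N·m counterclockwise.
Sign: 8.43 × 10 = 84.3 N down at 1.74 m → arm 0.787 m, τ = 84.3 × 0.787 = 66.34 N·m clockwise.
Net moment of existing loads = 42.17 N·m clockwise.
The battery pack weighs 21.2 × 10 = 212 N and must supply an equal counterclockwise moment, so its lever arm about the pivot is 42.17 / 212 = 0.199 m.
That puts it at 2.527 + 0.199 = 2.73 m from the right end.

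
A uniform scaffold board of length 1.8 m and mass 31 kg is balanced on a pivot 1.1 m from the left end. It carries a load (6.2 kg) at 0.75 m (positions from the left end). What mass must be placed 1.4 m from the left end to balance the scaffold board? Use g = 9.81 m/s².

m ≈ 27.9 kg

About the pivot (at 1.1 m from the left end):
Beam weight: 31 × 9.81 = 304.1 N down at 0.9 m → arm 0.2 m, τ = 304.1 × 0.2 = 60.82 N·m counterclockwise.
Load: 6.2 × 9.81 = 60.82 N down at 0.75 m → arm 0.35 m, τ = 60.82 × 0.35 = 21.29 N·m counterclockwise.
Net moment of known loads = 82.11 N·m counterclockwise.
An unknown mass m at 1.4 m has arm 0.3 m; its moment is m·g·0.3 clockwise.
Στ = 0 ⇒ m × 9.81 × 0.3 = 82.11 ⇒ m = 82.11 / (9.81 × 0.3) = 27.9 kg.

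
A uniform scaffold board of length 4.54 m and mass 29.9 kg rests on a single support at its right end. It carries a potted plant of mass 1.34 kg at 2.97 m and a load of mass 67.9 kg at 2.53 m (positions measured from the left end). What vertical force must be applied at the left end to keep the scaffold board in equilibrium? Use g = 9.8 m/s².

F ≈ 446 N

Taking torques about the right end:
Beam weight: 29.9 × 9.8 = 293 N down at 2.27 m → arm 2.27 m, τ = 293 × 2.27 = 665.1 N·m counterclockwise.
Potted plant: 1.34 × 9.8 = 13.13 N down at 2.97 m → arm 1.57 m, τ = 13.13 × 1.57 = 20.61 N·m counterclockwise.
Load: 67.9 × 9.8 = 665.4 N down at 2.53 m → arm 2.01 m, τ = 665.4 × 2.01 = 1337 N·m counterclockwise.
Net moment of the loads = 2023 N·m counterclockwise.
The upward force F acts at the left end, arm 4.54 m, giving F × 4.54 clockwise.
Στ = 0 ⇒ F × 4.54 = 2023 ⇒ F = 2023 / 4.54 = 446 N.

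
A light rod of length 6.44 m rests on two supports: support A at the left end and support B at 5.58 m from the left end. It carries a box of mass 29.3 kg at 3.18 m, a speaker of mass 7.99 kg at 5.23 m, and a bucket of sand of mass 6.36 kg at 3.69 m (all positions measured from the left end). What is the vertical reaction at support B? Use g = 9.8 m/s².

R_B ≈ 278 N

Choose support A as the axis so its reaction then has zero moment arm.
Box: 29.3 × 9.8 = 287.1 N down at 3.18 m → arm 3.18 m, τ = 287.1 × 3.18 = 913 N·m clockwise.
Speaker: 7.99 × 9.8 = 78.3 N down at 5.23 m → arm 5.23 m, τ = 78.3 × 5.23 = 409.5 N·m clockwise.
Bucket of sand: 6.36 × 9.8 = 62.33 N down at 3.69 m → arm 3.69 m, τ = 62.33 × 3.69 = 230 N·m clockwise.
Net load moment about support A = 1552 N·m clockwise.
Reaction R at support B is upward at 5.58 m, arm 5.58 m → moment R × 5.58 counterclockwise.
Στ = 0 ⇒ R × 5.58 = 1552 ⇒ R = 278 N.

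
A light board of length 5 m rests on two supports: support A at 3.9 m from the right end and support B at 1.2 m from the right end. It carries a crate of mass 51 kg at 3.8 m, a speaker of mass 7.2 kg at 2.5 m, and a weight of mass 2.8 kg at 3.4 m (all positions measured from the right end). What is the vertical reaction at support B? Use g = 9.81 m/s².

Sum moments about support A (its reaction then has zero moment arm).
Crate: 51 × 9.81 = 500.3 N down at 3.8 m → arm 0.1 m, τ = 500.3 × 0.1 = 50.03 N·m clockwise.
Speaker: 7.2 × 9.81 = 70.63 N down at 2.5 m → arm 1.4 m, τ = 70.63 × 1.4 = 98.88 N·m clockwise.
Weight: 2.8 × 9.81 = 27.47 N down at 3.4 m → arm 0.5 m, τ = 27.47 × 0.5 = 13.73 N·m clockwise.
Net load moment about support A = 162.6 N·m clockwise.
Reaction R at support B is upward at 1.2 m, arm 2.7 m → moment R × 2.7 counterclockwise.
Setting net torque to zero: R × 2.7 = 162.6 → R = 60.2 N.

R_B ≈ 60.2 N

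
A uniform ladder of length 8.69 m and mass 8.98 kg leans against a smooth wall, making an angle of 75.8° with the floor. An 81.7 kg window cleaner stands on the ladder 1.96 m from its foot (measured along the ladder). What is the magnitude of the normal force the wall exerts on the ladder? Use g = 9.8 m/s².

About the foot of the ladder:
Ladder weight 8.98×9.8 = 88 N acts at 4.345 m along the ladder; its horizontal arm is 4.345·cos75.8° = 1.066 m → τ = 93.81 N·m clockwise.
Window cleaner: 81.7×9.8 = 800.7 N at 1.96 m → arm 0.4808 m → τ = 385 N·m clockwise.
Wall normal N acts horizontally at the top; its moment arm is the height L sinθ = 8.69·sin75.8° = 8.424 m, counterclockwise.
Στ = 0 ⇒ N × 8.424 = 478.8 ⇒ N = 56.8 N.

N_wall ≈ 56.8 N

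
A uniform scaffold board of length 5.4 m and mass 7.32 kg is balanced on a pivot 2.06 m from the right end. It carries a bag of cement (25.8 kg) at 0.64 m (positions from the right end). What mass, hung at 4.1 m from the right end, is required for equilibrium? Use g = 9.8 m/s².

Sum moments about the pivot (at 2.06 m from the right end) (the support reaction has zero arm there).
Beam weight: 7.32 × 9.8 = 71.74 N down at 2.7 m → arm 0.64 m, τ = 71.74 × 0.64 = 45.91 N·m counterclockwise.
Bag of cement: 25.8 × 9.8 = 252.8 N down at 0.64 m → arm 1.42 m, τ = 252.8 × 1.42 = 359 N·m clockwise.
Net moment of known loads = 313.1 N·m clockwise.
An unknown mass m at 4.1 m has arm 2.04 m; its moment is m·g·2.04 counterclockwise.
For rotational equilibrium, m × 9.8 × 2.04 = 313.1, so m = 313.1 / (9.8 × 2.04) = 15.7 kg.

m ≈ 15.7 kg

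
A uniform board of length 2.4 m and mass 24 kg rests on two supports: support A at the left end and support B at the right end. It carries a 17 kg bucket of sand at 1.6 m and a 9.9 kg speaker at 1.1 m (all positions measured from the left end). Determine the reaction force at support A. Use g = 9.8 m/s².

R_A ≈ 226 N

Choose support B as the axis so its reaction then has zero moment arm.
Beam weight: 24 × 9.8 = 235.2 N down at 1.2 m → arm 1.2 m, τ = 235.2 × 1.2 = 282.2 N·m counterclockwise.
Bucket of sand: 17 × 9.8 = 166.6 N down at 1.6 m → arm 0.8 m, τ = 166.6 × 0.8 = 133.3 N·m counterclockwise.
Speaker: 9.9 × 9.8 = 97.02 N down at 1.1 m → arm 1.3 m, τ = 97.02 × 1.3 = 126.1 N·m counterclockwise.
Net load moment about support B = 541.6 N·m counterclockwise.
Reaction R at support A is upward at 0 m, arm 2.4 m → moment R × 2.4 clockwise.
For rotational equilibrium, R × 2.4 = 541.6, so R = 226 N.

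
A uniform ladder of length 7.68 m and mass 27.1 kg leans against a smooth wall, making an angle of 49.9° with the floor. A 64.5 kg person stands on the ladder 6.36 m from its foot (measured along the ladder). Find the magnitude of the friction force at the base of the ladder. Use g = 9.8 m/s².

Sum moments about the foot of the ladder (the floor normal and friction both act there and drop out).
Ladder weight 27.1×9.8 = 265.6 N acts at 3.84 m along the ladder; its horizontal arm is 3.84·cos49.9° = 2.473 m → τ = 656.8 N·m clockwise.
Person: 64.5×9.8 = 632.1 N at 6.36 m → arm 4.097 m → τ = 2590 N·m clockwise.
Wall normal N acts horizontally at the top; its moment arm is the height L sinθ = 7.68·sin49.9° = 5.875 m, counterclockwise.
For rotational equilibrium, N × 5.875 = 3247, so N = 553 N.
ΣFx = 0: friction at the foot balances the wall's push, so f = N_wall = 553 N.

f ≈ 553 N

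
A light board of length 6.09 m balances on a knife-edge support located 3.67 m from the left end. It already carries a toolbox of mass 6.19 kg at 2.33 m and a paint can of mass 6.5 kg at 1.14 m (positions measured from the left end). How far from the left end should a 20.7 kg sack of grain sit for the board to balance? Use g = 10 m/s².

x ≈ 4.87 m from the left end

About the knife-edge support (at 3.67 m from the left end):
Toolbox: 6.19 × 10 = 61.9 N down at 2.33 m → arm 1.34 m, τ = 61.9 × 1.34 = 82.95 N·m counterclockwise.
Paint can: 6.5 × 10 = 65 N down at 1.14 m → arm 2.53 m, τ = 65 × 2.53 = 164.4 N·m counterclockwise.
Net moment of existing loads = 247.4 N·m counterclockwise.
The sack of grain weighs 20.7 × 10 = 207 N and must supply an equal clockwise moment, so its lever arm about the knife-edge support is 247.4 / 207 = 1.2 m.
That puts it at 3.67 + 1.2 = 4.87 m from the left end.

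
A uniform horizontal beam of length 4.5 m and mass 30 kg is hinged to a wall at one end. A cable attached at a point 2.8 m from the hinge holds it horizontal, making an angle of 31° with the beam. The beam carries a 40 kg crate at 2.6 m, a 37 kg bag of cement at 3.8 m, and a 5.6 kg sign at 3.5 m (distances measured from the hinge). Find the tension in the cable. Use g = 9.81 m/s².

Sum moments about the hinge (the unknown hinge reaction has zero arm there).
Beam weight: 30 × 9.81 = 294.3 N down at 2.25 m → arm 2.25 m, τ = 294.3 × 2.25 = 662.2 N·m clockwise.
Crate: 40 × 9.81 = 392.4 N down at 2.6 m → arm 2.6 m, τ = 392.4 × 2.6 = 1020 N·m clockwise.
Bag of cement: 37 × 9.81 = 363 N down at 3.8 m → arm 3.8 m, τ = 363 × 3.8 = 1379 N·m clockwise.
Sign: 5.6 × 9.81 = 54.94 N down at 3.5 m → arm 3.5 m, τ = 54.94 × 3.5 = 192.3 N·m clockwise.
Total clockwise load moment = 3254 N·m.
The cable tension T acts at 2.8 m; only its component perpendicular to the beam, T sinθ, produces torque. sin 31° = 0.515.
For rotational equilibrium, T × 2.8 × 0.515 = 3254, so T = 3254 / 1.442 = 2260 N.

T ≈ 2260 N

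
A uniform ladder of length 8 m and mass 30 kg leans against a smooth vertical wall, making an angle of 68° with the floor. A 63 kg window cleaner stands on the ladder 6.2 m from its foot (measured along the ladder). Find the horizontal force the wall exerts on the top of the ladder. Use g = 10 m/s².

Sum moments about the foot of the ladder (the floor normal and friction both act there and drop out).
Ladder weight 30×10 = 300 N acts at 4 m along the ladder; its horizontal arm is 4·cos68° = 1.498 m → τ = 449.4 N·m clockwise.
Window cleaner: 63×10 = 630 N at 6.2 m → arm 2.323 m → τ = 1463 N·m clockwise.
Wall normal N acts horizontally at the top; its moment arm is the height L sinθ = 8·sin68° = 7.417 m, counterclockwise.
Setting net torque to zero: N × 7.417 = 1912 → N = 258 N.

N_wall ≈ 258 N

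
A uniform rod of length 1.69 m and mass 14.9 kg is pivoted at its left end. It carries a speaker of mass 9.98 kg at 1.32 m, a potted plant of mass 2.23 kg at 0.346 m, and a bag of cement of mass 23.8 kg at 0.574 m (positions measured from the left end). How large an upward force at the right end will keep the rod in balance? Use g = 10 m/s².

F ≈ 238 N

Choose the left end as the axis so the unknown pivot reaction has zero arm there.
Beam weight: 14.9 × 10 = 149 N down at 0.845 m → arm 0.845 m, τ = 149 × 0.845 = 125.9 N·m clockwise.
Speaker: 9.98 × 10 = 99.8 N down at 1.32 m → arm 1.32 m, τ = 99.8 × 1.32 = 131.7 N·m clockwise.
Potted plant: 2.23 × 10 = 22.3 N down at 0.346 m → arm 0.346 m, τ = 22.3 × 0.346 = 7.716 N·m clockwise.
Bag of cement: 23.8 × 10 = 238 N down at 0.574 m → arm 0.574 m, τ = 238 × 0.574 = 136.6 N·m clockwise.
Net moment of the loads = 401.9 N·m clockwise.
The upward force F acts at the right end, arm 1.69 m, giving F × 1.69 counterclockwise.
Setting net torque to zero: F × 1.69 = 401.9 → F = 401.9 / 1.69 = 238 N.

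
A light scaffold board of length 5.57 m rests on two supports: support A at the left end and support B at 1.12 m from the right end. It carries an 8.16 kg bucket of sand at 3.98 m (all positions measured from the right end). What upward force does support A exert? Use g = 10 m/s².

Choose support B as the axis so its reaction then has zero moment arm.
Bucket of sand: 8.16 × 10 = 81.6 N down at 3.98 m → arm 2.86 m, τ = 81.6 × 2.86 = 233.4 N·m counterclockwise.
Net load moment about support B = 233.4 N·m counterclockwise.
Reaction R at support A is upward at 5.57 m, arm 4.45 m → moment R × 4.45 clockwise.
For rotational equilibrium, R × 4.45 = 233.4, so R = 52.4 N.

R_A ≈ 52.4 N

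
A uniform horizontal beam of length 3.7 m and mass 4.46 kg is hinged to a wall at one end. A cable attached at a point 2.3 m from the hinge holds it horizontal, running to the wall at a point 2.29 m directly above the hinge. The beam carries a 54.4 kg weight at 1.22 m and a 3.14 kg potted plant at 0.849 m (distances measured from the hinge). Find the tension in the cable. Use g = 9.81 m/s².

T ≈ 467 N

Take moments about the hinge.
Beam weight: 4.46 × 9.81 = 43.75 N down at 1.85 m → arm 1.85 m, τ = 43.75 × 1.85 = 80.94 N·m clockwise.
Weight: 54.4 × 9.81 = 533.7 N down at 1.22 m → arm 1.22 m, τ = 533.7 × 1.22 = 651.1 N·m clockwise.
Potted plant: 3.14 × 9.81 = 30.8 N down at 0.849 m → arm 0.849 m, τ = 30.8 × 0.849 = 26.15 N·m clockwise.
Total clockwise load moment = 758.2 N·m.
The cable tension T acts at 2.3 m; only its component perpendicular to the beam, T sinθ, produces torque. sinθ = h/√(h²+d²) = 2.29/√(2.29²+2.3²) = 0.7056.
Setting net torque to zero: T × 2.3 × 0.7056 = 758.2 → T = 758.2 / 1.623 = 467 N.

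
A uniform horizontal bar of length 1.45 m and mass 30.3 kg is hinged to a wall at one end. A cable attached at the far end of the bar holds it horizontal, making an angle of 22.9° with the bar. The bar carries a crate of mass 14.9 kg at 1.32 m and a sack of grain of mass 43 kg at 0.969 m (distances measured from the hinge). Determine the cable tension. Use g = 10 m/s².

T ≈ 1480 N

Sum moments about the hinge (the unknown hinge reaction has zero arm there).
Beam weight: 30.3 × 10 = 303 N down at 0.725 m → arm 0.725 m, τ = 303 × 0.725 = 219.7 N·m clockwise.
Crate: 14.9 × 10 = 149 N down at 1.32 m → arm 1.32 m, τ = 149 × 1.32 = 196.7 N·m clockwise.
Sack of grain: 43 × 10 = 430 N down at 0.969 m → arm 0.969 m, τ = 430 × 0.969 = 416.7 N·m clockwise.
Total clockwise load moment = 833.1 N·m.
The cable tension T acts at 1.45 m; only its component perpendicular to the bar, T sinθ, produces torque. sin 22.9° = 0.3891.
Στ = 0 ⇒ T × 1.45 × 0.3891 = 833.1 ⇒ T = 833.1 / 0.5642 = 1480 N.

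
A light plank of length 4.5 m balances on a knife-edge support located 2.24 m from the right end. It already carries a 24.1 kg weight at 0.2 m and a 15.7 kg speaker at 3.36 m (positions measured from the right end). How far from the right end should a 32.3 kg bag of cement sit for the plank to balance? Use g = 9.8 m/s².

Choose the knife-edge support (at 2.24 m from the right end) as the axis so the support reaction has zero arm there.
Weight: 24.1 × 9.8 = 236.2 N down at 0.2 m → arm 2.04 m, τ = 236.2 × 2.04 = 481.8 N·m clockwise.
Speaker: 15.7 × 9.8 = 153.9 N down at 3.36 m → arm 1.12 m, τ = 153.9 × 1.12 = 172.4 N·m counterclockwise.
Net moment of existing loads = 309.4 N·m clockwise.
The bag of cement weighs 32.3 × 9.8 = 316.5 N and must supply an equal counterclockwise moment, so its lever arm about the knife-edge support is 309.4 / 316.5 = 0.978 m.
That puts it at 2.24 + 0.978 = 3.22 m from the right end.

x ≈ 3.22 m from the right end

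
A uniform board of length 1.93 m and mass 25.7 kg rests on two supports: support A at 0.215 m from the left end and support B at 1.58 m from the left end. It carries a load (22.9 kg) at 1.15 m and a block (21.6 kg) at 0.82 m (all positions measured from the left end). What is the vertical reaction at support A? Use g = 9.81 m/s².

R_A ≈ 302 N

Take moments about support B.
Beam weight: 25.7 × 9.81 = 252.1 N down at 0.965 m → arm 0.615 m, τ = 252.1 × 0.615 = 155 N·m counterclockwise.
Load: 22.9 × 9.81 = 224.6 N down at 1.15 m → arm 0.43 m, τ = 224.6 × 0.43 = 96.58 N·m counterclockwise.
Block: 21.6 × 9.81 = 211.9 N down at 0.82 m → arm 0.76 m, τ = 211.9 × 0.76 = 161 N·m counterclockwise.
Net load moment about support B = 412.6 N·m counterclockwise.
Reaction R at support A is upward at 0.215 m, arm 1.365 m → moment R × 1.365 clockwise.
Στ = 0 ⇒ R × 1.365 = 412.6 ⇒ R = 302 N.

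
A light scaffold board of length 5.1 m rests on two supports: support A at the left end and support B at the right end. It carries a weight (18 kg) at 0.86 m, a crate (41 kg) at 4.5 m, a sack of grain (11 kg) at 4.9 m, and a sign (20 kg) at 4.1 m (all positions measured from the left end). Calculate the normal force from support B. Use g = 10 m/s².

Sum moments about support A (its reaction then has zero moment arm).
Weight: 18 × 10 = 180 N down at 0.86 m → arm 0.86 m, τ = 180 × 0.86 = 154.8 N·m clockwise.
Crate: 41 × 10 = 410 N down at 4.5 m → arm 4.5 m, τ = 410 × 4.5 = 1845 N·m clockwise.
Sack of grain: 11 × 10 = 110 N down at 4.9 m → arm 4.9 m, τ = 110 × 4.9 = 539 N·m clockwise.
Sign: 20 × 10 = 200 N down at 4.1 m → arm 4.1 m, τ = 200 × 4.1 = 820 N·m clockwise.
Net load moment about support A = 3359 N·m clockwise.
Reaction R at support B is upward at 5.1 m, arm 5.1 m → moment R × 5.1 counterclockwise.
For rotational equilibrium, R × 5.1 = 3359, so R = 659 N.

R_B ≈ 659 N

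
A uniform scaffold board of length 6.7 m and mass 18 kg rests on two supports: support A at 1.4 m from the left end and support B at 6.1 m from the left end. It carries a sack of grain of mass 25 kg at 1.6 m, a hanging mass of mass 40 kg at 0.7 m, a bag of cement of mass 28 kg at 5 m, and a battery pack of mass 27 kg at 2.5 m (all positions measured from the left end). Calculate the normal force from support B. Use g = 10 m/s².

Choose support A as the axis so its reaction then has zero moment arm.
Beam weight: 18 × 10 = 180 N down at 3.35 m → arm 1.95 m, τ = 180 × 1.95 = 351 N·m clockwise.
Sack of grain: 25 × 10 = 250 N down at 1.6 m → arm 0.2 m, τ = 250 × 0.2 = 50 N·m clockwise.
Hanging mass: 40 × 10 = 400 N down at 0.7 m → arm 0.7 m, τ = 400 × 0.7 = 280 N·m counterclockwise.
Bag of cement: 28 × 10 = 280 N down at 5 m → arm 3.6 m, τ = 280 × 3.6 = 1008 N·m clockwise.
Battery pack: 27 × 10 = 270 N down at 2.5 m → arm 1.1 m, τ = 270 × 1.1 = 297 N·m clockwise.
Net load moment about support A = 1426 N·m clockwise.
Reaction R at support B is upward at 6.1 m, arm 4.7 m → moment R × 4.7 counterclockwise.
Στ = 0 ⇒ R × 4.7 = 1426 ⇒ R = 303 N.

R_B ≈ 303 N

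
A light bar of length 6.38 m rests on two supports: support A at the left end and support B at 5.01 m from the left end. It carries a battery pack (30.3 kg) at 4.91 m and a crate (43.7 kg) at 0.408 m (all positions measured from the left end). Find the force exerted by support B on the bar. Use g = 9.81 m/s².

About support A:
Battery pack: 30.3 × 9.81 = 297.2 N down at 4.91 m → arm 4.91 m, τ = 297.2 × 4.91 = 1459 N·m clockwise.
Crate: 43.7 × 9.81 = 428.7 N down at 0.408 m → arm 0.408 m, τ = 428.7 × 0.408 = 174.9 N·m clockwise.
Net load moment about support A = 1634 N·m clockwise.
Reaction R at support B is upward at 5.01 m, arm 5.01 m → moment R × 5.01 counterclockwise.
Setting net torque to zero: R × 5.01 = 1634 → R = 326 N.

R_B ≈ 326 N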